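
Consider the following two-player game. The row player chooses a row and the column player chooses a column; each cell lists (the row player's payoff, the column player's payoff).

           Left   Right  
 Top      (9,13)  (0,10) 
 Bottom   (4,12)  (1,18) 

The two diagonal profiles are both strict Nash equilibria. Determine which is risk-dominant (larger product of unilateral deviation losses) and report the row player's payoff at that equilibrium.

At (Top, Left): the row player loses 9 − 4 = 5 by deviating; the column player loses 13 − 10 = 3. Product = 5·3 = 15.
At (Bottom, Right): the row player loses 1 − 0 = 1 by deviating; the column player loses 18 − 12 = 6. Product = 1·6 = 6.
15 > 6, so (Top, Left) is risk-dominant. The row player's payoff there is 9.

9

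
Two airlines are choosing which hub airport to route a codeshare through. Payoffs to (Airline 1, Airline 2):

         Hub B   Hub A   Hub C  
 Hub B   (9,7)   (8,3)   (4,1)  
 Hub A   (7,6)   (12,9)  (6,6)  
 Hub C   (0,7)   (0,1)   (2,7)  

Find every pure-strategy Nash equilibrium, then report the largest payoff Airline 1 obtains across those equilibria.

Both Hub B is a pure NE (Airline 1: 9 ≥ 7; Airline 2: 7 ≥ 3). Airline 1 gets 9.
Both Hub A is a pure NE (Airline 1: 12 ≥ 8; Airline 2: 9 ≥ 6). Airline 1 gets 12.
Every other cell has a profitable deviation for at least one player. Highest of {9, 12} is 12.

12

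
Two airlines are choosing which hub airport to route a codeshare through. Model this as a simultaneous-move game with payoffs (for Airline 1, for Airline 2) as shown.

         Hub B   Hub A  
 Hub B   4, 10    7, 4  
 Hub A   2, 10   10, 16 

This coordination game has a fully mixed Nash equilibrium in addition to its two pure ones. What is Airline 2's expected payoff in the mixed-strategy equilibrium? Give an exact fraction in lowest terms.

Airline 1 mixes with probability p on Hub B, chosen so Airline 2 is indifferent: 10p + 10(1−p) = 4p + 16(1−p) gives p = 1/2.
Airline 2's expected payoff is 10·1/2 + 10·1/2 = 10.

10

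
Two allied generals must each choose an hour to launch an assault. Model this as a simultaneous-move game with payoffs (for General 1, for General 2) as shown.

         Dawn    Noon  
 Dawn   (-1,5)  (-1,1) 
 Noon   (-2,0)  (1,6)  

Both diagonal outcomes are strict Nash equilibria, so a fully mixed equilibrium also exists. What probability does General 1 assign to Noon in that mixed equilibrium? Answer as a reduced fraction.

General 1's mix p on Dawn must make General 2 indifferent between Dawn and Noon.
General 2's payoff from Dawn: 5p + 0(1−p). From Noon: 1p + 6(1−p).
Set equal: 4p = 6(1−p) → p = 6/10 = 3/5.
Probability on Noon is 1 − 3/5 = 2/5.

2/5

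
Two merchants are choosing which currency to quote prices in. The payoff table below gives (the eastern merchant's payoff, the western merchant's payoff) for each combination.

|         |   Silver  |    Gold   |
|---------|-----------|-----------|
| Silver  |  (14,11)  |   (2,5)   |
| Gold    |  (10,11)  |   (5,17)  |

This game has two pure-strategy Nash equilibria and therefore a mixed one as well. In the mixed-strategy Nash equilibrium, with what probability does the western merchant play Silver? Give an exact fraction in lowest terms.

3/7

The western merchant's mix q on Silver must make the eastern merchant indifferent between Silver and Gold.
The eastern merchant's payoff from Silver: 14q + 2(1−q). From Gold: 10q + 5(1−q).
Set equal: 4q = 3(1−q) → q = 3/7.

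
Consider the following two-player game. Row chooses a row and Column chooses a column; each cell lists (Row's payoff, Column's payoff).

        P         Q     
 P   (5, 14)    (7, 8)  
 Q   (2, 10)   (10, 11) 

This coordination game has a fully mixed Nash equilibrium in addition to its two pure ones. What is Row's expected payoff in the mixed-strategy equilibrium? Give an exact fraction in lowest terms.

Column mixes with probability q on P, chosen so Row is indifferent: 5q + 7(1−q) = 2q + 10(1−q) gives q = 1/2.
Row's expected payoff (from either row, since indifferent) is 5·1/2 + 7·1/2 = 6.

6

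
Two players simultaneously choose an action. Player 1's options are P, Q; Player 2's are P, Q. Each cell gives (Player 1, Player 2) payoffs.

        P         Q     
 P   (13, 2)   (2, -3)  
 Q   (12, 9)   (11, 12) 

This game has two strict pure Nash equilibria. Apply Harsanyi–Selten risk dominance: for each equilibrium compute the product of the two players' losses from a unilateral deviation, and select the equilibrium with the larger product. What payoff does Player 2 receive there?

At both P: Player 1 loses 13 − 12 = 1 by deviating; Player 2 loses 2 − (-3) = 5. Product = 1·5 = 5.
At both Q: Player 1 loses 11 − 2 = 9 by deviating; Player 2 loses 12 − 9 = 3. Product = 9·3 = 27.
27 > 5, so both Q is risk-dominant. Player 2's payoff there is 12.

12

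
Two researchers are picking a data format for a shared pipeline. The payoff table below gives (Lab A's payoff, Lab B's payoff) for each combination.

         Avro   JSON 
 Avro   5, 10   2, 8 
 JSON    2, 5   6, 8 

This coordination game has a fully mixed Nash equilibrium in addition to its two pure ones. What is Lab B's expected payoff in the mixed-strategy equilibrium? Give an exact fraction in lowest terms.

8

Lab A mixes with probability p on Avro, chosen so Lab B is indifferent: 10p + 5(1−p) = 8p + 8(1−p) gives p = 3/5.
Lab B's expected payoff is 10·3/5 + 5·2/5 = 8.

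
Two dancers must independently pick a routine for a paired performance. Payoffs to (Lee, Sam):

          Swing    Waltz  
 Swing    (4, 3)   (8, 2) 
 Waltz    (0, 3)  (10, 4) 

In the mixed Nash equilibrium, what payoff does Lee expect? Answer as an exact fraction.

Sam mixes with probability q on Swing, chosen so Lee is indifferent: 4q + 8(1−q) = 0q + 10(1−q) gives q = 1/3.
Lee's expected payoff (from either row, since indifferent) is 4·1/3 + 8·2/3 = 20/3.

20/3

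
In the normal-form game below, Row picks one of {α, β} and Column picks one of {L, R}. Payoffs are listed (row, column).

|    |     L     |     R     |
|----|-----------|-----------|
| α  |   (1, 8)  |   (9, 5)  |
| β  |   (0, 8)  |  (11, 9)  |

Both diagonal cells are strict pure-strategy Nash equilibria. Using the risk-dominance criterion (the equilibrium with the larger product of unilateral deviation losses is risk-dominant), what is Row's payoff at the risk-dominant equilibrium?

1

At (α, L): Row loses 1 − 0 = 1 by deviating; Column loses 8 − 5 = 3. Product = 1·3 = 3.
At (β, R): Row loses 11 − 9 = 2 by deviating; Column loses 9 − 8 = 1. Product = 2·1 = 2.
3 > 2, so (α, L) is risk-dominant. Row's payoff there is 1.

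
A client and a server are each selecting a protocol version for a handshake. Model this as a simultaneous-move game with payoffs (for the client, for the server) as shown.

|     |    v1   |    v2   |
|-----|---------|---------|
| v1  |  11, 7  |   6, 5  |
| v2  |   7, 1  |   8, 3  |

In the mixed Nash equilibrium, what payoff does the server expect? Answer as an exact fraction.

The client mixes with probability p on v1, chosen so the server is indifferent: 7p + 1(1−p) = 5p + 3(1−p) gives p = 1/2.
The server's expected payoff is 7·1/2 + 1·1/2 = 4.

4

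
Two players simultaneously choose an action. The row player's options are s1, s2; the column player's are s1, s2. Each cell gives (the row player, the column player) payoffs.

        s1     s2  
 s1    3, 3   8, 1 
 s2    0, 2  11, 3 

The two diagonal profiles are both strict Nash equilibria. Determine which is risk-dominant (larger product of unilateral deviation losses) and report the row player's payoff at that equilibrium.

At both s1: the row player loses 3 − 0 = 3 by deviating; the column player loses 3 − 1 = 2. Product = 3·2 = 6.
At both s2: the row player loses 11 − 8 = 3 by deviating; the column player loses 3 − 2 = 1. Product = 3·1 = 3.
6 > 3, so both s1 is risk-dominant. The row player's payoff there is 3.

3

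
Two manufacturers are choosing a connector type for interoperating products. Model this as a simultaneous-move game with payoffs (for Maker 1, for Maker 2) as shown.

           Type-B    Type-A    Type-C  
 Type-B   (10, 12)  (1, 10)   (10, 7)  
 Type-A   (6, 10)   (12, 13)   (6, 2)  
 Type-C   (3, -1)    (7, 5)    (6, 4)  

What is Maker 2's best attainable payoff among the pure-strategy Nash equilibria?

Both Type-B is a pure NE (Maker 1: 10 ≥ 6; Maker 2: 12 ≥ 10). Maker 2 gets 12.
Both Type-A is a pure NE (Maker 1: 12 ≥ 7; Maker 2: 13 ≥ 10). Maker 2 gets 13.
Every other cell has a profitable deviation for at least one player. Highest of {12, 13} is 13.

13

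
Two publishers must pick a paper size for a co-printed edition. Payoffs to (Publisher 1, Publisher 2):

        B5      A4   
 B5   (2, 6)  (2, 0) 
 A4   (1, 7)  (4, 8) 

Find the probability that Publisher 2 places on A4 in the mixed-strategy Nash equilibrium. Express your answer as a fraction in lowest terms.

Publisher 2's mix q on B5 must make Publisher 1 indifferent between B5 and A4.
Publisher 1's payoff from B5: 2q + 2(1−q). From A4: 1q + 4(1−q).
Set equal: 1q = 2(1−q) → q = 2/3.
Probability on A4 is 1 − 2/3 = 1/3.

1/3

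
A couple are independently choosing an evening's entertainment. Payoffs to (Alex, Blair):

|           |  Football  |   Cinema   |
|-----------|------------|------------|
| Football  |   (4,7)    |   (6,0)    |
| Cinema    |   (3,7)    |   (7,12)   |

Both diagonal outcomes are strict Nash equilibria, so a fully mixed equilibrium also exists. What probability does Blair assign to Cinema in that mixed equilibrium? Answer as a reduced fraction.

Blair's mix q on Football must make Alex indifferent between Football and Cinema.
Alex's payoff from Football: 4q + 6(1−q). From Cinema: 3q + 7(1−q).
Set equal: 1q = 1(1−q) → q = 1/2.
Probability on Cinema is 1 − 1/2 = 1/2.

1/2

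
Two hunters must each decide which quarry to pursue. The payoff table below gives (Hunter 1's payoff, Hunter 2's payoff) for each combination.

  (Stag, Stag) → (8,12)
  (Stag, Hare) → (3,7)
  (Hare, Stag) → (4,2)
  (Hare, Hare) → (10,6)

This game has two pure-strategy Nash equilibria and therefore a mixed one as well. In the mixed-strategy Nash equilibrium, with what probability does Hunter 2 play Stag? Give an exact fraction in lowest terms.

Hunter 2's mix q on Stag must make Hunter 1 indifferent between Stag and Hare.
Hunter 1's payoff from Stag: 8q + 3(1−q). From Hare: 4q + 10(1−q).
Set equal: 4q = 7(1−q) → q = 7/11.

7/11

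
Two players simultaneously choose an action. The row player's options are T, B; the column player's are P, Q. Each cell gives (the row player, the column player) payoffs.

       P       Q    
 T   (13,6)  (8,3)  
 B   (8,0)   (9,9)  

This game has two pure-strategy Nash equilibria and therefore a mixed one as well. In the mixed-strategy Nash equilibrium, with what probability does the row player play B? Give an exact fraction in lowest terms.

The row player's mix p on T must make the column player indifferent between P and Q.
The column player's payoff from P: 6p + 0(1−p). From Q: 3p + 9(1−p).
Set equal: 3p = 9(1−p) → p = 9/12 = 3/4.
Probability on B is 1 − 3/4 = 1/4.

1/4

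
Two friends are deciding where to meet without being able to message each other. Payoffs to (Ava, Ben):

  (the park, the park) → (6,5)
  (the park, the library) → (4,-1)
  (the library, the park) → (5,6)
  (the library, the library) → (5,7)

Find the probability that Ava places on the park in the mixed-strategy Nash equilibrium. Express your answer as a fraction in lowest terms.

Ava's mix p on the park must make Ben indifferent between the park and the library.
Ben's payoff from the park: 5p + 6(1−p). From the library: (-1)p + 7(1−p).
Set equal: 6p = 1(1−p) → p = 1/7.

1/7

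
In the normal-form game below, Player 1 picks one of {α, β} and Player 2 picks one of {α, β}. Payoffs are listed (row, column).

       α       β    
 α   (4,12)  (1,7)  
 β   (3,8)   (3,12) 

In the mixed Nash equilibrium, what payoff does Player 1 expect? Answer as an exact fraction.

Player 2 mixes with probability q on α, chosen so Player 1 is indifferent: 4q + 1(1−q) = 3q + 3(1−q) gives q = 2/3.
Player 1's expected payoff (from either row, since indifferent) is 4·2/3 + 1·1/3 = 3.

3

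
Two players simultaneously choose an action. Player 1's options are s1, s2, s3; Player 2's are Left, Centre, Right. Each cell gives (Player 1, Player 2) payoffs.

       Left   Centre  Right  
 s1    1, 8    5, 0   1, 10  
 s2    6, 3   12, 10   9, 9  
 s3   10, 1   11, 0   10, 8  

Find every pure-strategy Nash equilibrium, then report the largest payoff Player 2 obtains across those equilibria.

(s2, Centre) is a pure NE (Player 1: 12 ≥ 11; Player 2: 10 ≥ 9). Player 2 gets 10.
(s3, Right) is a pure NE (Player 1: 10 ≥ 9; Player 2: 8 ≥ 1). Player 2 gets 8.
Every other cell has a profitable deviation for at least one player. Highest of {10, 8} is 10.

10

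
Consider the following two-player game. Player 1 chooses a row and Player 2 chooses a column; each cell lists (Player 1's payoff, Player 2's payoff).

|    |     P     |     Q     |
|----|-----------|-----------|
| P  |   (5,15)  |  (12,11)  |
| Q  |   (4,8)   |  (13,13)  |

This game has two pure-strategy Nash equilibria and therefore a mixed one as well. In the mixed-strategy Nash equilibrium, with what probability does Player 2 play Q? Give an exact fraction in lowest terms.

Player 2's mix q on P must make Player 1 indifferent between P and Q.
Player 1's payoff from P: 5q + 12(1−q). From Q: 4q + 13(1−q).
Set equal: 1q = 1(1−q) → q = 1/2.
Probability on Q is 1 − 1/2 = 1/2.

1/2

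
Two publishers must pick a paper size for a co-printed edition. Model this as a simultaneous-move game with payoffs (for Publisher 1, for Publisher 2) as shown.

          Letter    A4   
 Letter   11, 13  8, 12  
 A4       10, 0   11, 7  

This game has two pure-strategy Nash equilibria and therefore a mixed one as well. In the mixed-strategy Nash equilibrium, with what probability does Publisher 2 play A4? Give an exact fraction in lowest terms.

1/4

Publisher 2's mix q on Letter must make Publisher 1 indifferent between Letter and A4.
Publisher 1's payoff from Letter: 11q + 8(1−q). From A4: 10q + 11(1−q).
Set equal: 1q = 3(1−q) → q = 3/4.
Probability on A4 is 1 − 3/4 = 1/4.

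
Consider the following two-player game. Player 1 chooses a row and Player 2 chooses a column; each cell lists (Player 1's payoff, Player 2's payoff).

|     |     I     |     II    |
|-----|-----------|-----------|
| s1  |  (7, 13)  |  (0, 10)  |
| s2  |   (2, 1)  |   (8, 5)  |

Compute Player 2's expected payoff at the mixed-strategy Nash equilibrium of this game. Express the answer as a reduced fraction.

55/7

Player 1 mixes with probability p on s1, chosen so Player 2 is indifferent: 13p + 1(1−p) = 10p + 5(1−p) gives p = 4/7.
Player 2's expected payoff is 13·4/7 + 1·3/7 = 55/7.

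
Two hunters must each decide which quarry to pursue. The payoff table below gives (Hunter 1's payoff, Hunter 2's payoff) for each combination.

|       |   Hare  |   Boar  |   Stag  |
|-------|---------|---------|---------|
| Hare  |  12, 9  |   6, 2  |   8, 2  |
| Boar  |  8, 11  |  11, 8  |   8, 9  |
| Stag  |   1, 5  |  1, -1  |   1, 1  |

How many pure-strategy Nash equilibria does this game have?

Both Hare: Hunter 1 gets 12 (best alternative 8); Hunter 2 gets 9 (best alternative 2). Neither deviates — NE.
Both Boar is not a NE: Hunter 2 would switch to Hare (11 > 8).
No other cell survives both best-response checks, so there is 1 pure NE.

1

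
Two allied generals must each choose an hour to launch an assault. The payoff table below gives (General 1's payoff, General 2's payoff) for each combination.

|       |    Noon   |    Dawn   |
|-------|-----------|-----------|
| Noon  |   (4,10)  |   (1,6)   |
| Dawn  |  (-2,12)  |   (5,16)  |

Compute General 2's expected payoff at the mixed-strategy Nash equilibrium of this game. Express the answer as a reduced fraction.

General 1 mixes with probability p on Noon, chosen so General 2 is indifferent: 10p + 12(1−p) = 6p + 16(1−p) gives p = 1/2.
General 2's expected payoff is 10·1/2 + 12·1/2 = 11.

11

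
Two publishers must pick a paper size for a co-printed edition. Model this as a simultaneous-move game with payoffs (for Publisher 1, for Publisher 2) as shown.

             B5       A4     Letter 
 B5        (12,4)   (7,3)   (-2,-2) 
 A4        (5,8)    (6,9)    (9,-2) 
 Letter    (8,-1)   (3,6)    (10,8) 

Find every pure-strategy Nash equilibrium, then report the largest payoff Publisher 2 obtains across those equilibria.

8

Both B5 is a pure NE (Publisher 1: 12 ≥ 8; Publisher 2: 4 ≥ 3). Publisher 2 gets 4.
Both Letter is a pure NE (Publisher 1: 10 ≥ 9; Publisher 2: 8 ≥ 6). Publisher 2 gets 8.
Every other cell has a profitable deviation for at least one player. Highest of {4, 8} is 8.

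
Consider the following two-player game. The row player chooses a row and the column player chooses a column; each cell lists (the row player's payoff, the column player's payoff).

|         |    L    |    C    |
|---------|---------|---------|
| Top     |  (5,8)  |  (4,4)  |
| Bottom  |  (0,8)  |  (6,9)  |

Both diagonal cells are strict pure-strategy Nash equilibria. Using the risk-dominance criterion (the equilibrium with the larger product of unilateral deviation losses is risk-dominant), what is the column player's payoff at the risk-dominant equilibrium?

8

At (Top, L): the row player loses 5 − 0 = 5 by deviating; the column player loses 8 − 4 = 4. Product = 5·4 = 20.
At (Bottom, C): the row player loses 6 − 4 = 2 by deviating; the column player loses 9 − 8 = 1. Product = 2·1 = 2.
20 > 2, so (Top, L) is risk-dominant. The column player's payoff there is 8.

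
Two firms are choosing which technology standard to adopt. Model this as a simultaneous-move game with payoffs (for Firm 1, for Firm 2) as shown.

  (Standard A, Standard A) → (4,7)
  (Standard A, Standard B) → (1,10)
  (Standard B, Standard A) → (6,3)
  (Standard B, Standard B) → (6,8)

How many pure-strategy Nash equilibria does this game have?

1

Both Standard B: Firm 1 gets 6 (best alternative 1); Firm 2 gets 8 (best alternative 3). Neither deviates — NE.
Both Standard A is not a NE: Firm 1 would switch to Standard B (6 > 4).
No other cell survives both best-response checks, so there is 1 pure NE.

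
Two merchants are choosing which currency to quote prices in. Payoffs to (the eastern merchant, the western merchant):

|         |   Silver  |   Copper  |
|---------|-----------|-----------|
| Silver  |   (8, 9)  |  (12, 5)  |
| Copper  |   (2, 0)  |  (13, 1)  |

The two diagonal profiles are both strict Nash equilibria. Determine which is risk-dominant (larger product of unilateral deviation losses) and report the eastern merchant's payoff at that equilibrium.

At both Silver: the eastern merchant loses 8 − 2 = 6 by deviating; the western merchant loses 9 − 5 = 4. Product = 6·4 = 24.
At both Copper: the eastern merchant loses 13 − 12 = 1 by deviating; the western merchant loses 1 − 0 = 1. Product = 1·1 = 1.
24 > 1, so both Silver is risk-dominant. The eastern merchant's payoff there is 8.

8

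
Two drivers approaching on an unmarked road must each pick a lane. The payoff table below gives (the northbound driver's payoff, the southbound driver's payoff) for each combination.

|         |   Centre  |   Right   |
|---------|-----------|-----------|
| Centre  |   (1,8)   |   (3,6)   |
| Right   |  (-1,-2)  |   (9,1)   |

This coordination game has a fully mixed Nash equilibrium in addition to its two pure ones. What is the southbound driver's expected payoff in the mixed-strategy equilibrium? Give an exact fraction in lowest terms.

4

The northbound driver mixes with probability p on Centre, chosen so the southbound driver is indifferent: 8p + (-2)(1−p) = 6p + 1(1−p) gives p = 3/5.
The southbound driver's expected payoff is 8·3/5 + (-2)·2/5 = 4.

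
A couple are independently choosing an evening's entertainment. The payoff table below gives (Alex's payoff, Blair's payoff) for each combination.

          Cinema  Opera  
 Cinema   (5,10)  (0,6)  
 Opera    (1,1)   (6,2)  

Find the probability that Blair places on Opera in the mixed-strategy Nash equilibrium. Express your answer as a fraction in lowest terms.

Blair's mix q on Cinema must make Alex indifferent between Cinema and Opera.
Alex's payoff from Cinema: 5q + 0(1−q). From Opera: 1q + 6(1−q).
Set equal: 4q = 6(1−q) → q = 6/10 = 3/5.
Probability on Opera is 1 − 3/5 = 2/5.

2/5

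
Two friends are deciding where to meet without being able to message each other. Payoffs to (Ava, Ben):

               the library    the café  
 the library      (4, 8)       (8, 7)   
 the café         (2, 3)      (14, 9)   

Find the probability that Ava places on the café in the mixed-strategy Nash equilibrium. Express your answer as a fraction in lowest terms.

Ava's mix p on the library must make Ben indifferent between the library and the café.
Ben's payoff from the library: 8p + 3(1−p). From the café: 7p + 9(1−p).
Set equal: 1p = 6(1−p) → p = 6/7.
Probability on the café is 1 − 6/7 = 1/7.

1/7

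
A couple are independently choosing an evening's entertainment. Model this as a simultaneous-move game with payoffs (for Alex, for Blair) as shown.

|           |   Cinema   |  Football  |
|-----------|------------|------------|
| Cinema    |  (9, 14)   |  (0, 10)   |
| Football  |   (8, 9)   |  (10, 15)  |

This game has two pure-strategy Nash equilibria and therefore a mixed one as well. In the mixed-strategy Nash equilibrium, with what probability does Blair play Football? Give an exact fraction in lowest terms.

1/11

Blair's mix q on Cinema must make Alex indifferent between Cinema and Football.
Alex's payoff from Cinema: 9q + 0(1−q). From Football: 8q + 10(1−q).
Set equal: 1q = 10(1−q) → q = 10/11.
Probability on Football is 1 − 10/11 = 1/11.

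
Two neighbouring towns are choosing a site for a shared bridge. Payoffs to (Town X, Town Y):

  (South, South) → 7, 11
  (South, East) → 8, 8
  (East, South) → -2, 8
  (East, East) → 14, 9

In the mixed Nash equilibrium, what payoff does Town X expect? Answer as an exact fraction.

38/5

Town Y mixes with probability q on South, chosen so Town X is indifferent: 7q + 8(1−q) = (-2)q + 14(1−q) gives q = 2/5.
Town X's expected payoff (from either row, since indifferent) is 7·2/5 + 8·3/5 = 38/5.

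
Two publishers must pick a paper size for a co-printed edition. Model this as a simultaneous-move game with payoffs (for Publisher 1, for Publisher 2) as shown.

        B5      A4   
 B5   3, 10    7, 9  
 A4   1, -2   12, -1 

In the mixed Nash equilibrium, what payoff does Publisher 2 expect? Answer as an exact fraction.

4

Publisher 1 mixes with probability p on B5, chosen so Publisher 2 is indifferent: 10p + (-2)(1−p) = 9p + (-1)(1−p) gives p = 1/2.
Publisher 2's expected payoff is 10·1/2 + (-2)·1/2 = 4.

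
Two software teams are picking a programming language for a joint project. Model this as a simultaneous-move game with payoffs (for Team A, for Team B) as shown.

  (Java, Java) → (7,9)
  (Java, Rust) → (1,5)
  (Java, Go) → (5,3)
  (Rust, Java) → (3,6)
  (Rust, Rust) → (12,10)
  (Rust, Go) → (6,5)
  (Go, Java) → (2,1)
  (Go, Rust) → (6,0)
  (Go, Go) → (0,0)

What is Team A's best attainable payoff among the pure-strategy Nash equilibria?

Both Java is a pure NE (Team A: 7 ≥ 3; Team B: 9 ≥ 5). Team A gets 7.
Both Rust is a pure NE (Team A: 12 ≥ 6; Team B: 10 ≥ 6). Team A gets 12.
Every other cell has a profitable deviation for at least one player. Highest of {7, 12} is 12.

12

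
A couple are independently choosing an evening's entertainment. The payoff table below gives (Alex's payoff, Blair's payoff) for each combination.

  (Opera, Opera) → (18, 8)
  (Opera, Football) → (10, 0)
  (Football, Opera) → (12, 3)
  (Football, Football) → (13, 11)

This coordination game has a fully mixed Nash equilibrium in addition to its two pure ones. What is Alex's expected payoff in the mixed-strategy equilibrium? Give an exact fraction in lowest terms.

Blair mixes with probability q on Opera, chosen so Alex is indifferent: 18q + 10(1−q) = 12q + 13(1−q) gives q = 1/3.
Alex's expected payoff (from either row, since indifferent) is 18·1/3 + 10·2/3 = 38/3.

38/3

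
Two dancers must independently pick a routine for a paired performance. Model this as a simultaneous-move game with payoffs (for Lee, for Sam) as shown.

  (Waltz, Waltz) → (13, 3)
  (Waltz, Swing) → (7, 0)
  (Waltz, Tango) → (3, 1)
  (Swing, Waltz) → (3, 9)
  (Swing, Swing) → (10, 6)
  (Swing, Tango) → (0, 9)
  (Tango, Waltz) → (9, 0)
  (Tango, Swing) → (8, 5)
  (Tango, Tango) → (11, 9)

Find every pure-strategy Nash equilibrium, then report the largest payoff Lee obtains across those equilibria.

13

Both Waltz is a pure NE (Lee: 13 ≥ 9; Sam: 3 ≥ 1). Lee gets 13.
Both Tango is a pure NE (Lee: 11 ≥ 3; Sam: 9 ≥ 5). Lee gets 11.
Every other cell has a profitable deviation for at least one player. Highest of {13, 11} is 13.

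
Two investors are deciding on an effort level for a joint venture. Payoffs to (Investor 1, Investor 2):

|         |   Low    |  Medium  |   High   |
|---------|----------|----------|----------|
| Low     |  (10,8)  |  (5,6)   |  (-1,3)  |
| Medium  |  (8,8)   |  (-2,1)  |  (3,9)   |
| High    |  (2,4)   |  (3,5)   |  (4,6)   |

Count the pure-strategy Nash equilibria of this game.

2

Both Low: Investor 1 gets 10 (best alternative 8); Investor 2 gets 8 (best alternative 6). Neither deviates — NE.
Both High: Investor 1 gets 4 (best alternative 3); Investor 2 gets 6 (best alternative 5). Neither deviates — NE.
Both Medium is not a NE: Investor 1 would switch to Low (5 > -2).
No other cell survives both best-response checks, so there are 2 pure NE.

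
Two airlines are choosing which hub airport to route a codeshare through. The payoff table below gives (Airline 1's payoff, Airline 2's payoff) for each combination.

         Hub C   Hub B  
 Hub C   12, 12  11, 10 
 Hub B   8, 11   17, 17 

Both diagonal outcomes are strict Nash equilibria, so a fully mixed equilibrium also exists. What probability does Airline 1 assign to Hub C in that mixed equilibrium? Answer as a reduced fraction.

3/4

Airline 1's mix p on Hub C must make Airline 2 indifferent between Hub C and Hub B.
Airline 2's payoff from Hub C: 12p + 11(1−p). From Hub B: 10p + 17(1−p).
Set equal: 2p = 6(1−p) → p = 6/8 = 3/4.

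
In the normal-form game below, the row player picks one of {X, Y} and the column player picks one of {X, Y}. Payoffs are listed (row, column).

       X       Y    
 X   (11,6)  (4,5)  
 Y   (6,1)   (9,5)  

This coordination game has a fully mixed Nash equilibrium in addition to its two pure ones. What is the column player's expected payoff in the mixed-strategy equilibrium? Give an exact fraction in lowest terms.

The row player mixes with probability p on X, chosen so the column player is indifferent: 6p + 1(1−p) = 5p + 5(1−p) gives p = 4/5.
The column player's expected payoff is 6·4/5 + 1·1/5 = 5.

5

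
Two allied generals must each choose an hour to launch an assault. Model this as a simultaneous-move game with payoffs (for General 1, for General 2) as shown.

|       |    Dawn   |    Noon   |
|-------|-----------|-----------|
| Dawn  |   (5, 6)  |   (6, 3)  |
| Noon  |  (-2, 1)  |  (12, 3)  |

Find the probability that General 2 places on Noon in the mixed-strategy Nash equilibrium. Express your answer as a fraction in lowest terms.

7/13

General 2's mix q on Dawn must make General 1 indifferent between Dawn and Noon.
General 1's payoff from Dawn: 5q + 6(1−q). From Noon: (-2)q + 12(1−q).
Set equal: 7q = 6(1−q) → q = 6/13.
Probability on Noon is 1 − 6/13 = 7/13.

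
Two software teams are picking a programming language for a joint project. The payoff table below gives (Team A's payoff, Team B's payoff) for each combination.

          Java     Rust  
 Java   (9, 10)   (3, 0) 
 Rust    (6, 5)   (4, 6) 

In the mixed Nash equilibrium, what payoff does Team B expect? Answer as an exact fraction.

Team A mixes with probability p on Java, chosen so Team B is indifferent: 10p + 5(1−p) = 0p + 6(1−p) gives p = 1/11.
Team B's expected payoff is 10·1/11 + 5·10/11 = 60/11.

60/11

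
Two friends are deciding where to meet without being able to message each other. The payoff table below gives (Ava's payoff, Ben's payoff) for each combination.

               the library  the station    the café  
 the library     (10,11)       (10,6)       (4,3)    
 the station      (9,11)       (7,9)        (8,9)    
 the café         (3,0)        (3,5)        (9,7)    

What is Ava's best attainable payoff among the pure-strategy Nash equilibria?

10

Both the library is a pure NE (Ava: 10 ≥ 9; Ben: 11 ≥ 6). Ava gets 10.
Both the café is a pure NE (Ava: 9 ≥ 8; Ben: 7 ≥ 5). Ava gets 9.
Every other cell has a profitable deviation for at least one player. Highest of {10, 9} is 10.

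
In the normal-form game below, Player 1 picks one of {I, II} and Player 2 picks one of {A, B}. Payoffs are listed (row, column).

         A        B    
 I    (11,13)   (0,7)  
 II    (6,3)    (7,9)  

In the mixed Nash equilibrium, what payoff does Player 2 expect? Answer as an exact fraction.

8

Player 1 mixes with probability p on I, chosen so Player 2 is indifferent: 13p + 3(1−p) = 7p + 9(1−p) gives p = 1/2.
Player 2's expected payoff is 13·1/2 + 3·1/2 = 8.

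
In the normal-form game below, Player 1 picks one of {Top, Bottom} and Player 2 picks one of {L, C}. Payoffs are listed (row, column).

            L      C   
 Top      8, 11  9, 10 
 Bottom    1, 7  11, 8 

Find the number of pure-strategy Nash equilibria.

2

(Top, L): Player 1 gets 8 (best alternative 1); Player 2 gets 11 (best alternative 10). Neither deviates — NE.
(Bottom, C): Player 1 gets 11 (best alternative 9); Player 2 gets 8 (best alternative 7). Neither deviates — NE.
(Top, C) is not a NE: Player 1 would switch to Bottom (11 > 9).
No other cell survives both best-response checks, so there are 2 pure NE.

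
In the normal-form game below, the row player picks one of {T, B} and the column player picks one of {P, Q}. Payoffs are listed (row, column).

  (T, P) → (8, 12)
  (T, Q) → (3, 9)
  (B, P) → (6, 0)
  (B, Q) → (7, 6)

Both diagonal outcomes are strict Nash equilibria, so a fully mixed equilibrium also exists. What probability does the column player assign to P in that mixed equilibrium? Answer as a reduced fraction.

2/3

The column player's mix q on P must make the row player indifferent between T and B.
The row player's payoff from T: 8q + 3(1−q). From B: 6q + 7(1−q).
Set equal: 2q = 4(1−q) → q = 4/6 = 2/3.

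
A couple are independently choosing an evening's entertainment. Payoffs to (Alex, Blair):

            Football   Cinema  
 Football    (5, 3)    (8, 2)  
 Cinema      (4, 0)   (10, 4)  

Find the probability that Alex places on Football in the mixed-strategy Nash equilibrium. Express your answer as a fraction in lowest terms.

4/5

Alex's mix p on Football must make Blair indifferent between Football and Cinema.
Blair's payoff from Football: 3p + 0(1−p). From Cinema: 2p + 4(1−p).
Set equal: 1p = 4(1−p) → p = 4/5.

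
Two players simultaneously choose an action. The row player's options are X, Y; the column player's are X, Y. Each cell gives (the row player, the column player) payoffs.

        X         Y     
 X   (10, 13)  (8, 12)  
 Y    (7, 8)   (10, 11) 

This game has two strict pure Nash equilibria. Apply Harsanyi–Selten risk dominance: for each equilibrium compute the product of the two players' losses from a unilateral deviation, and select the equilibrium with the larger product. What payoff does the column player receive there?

At both X: the row player loses 10 − 7 = 3 by deviating; the column player loses 13 − 12 = 1. Product = 3·1 = 3.
At both Y: the row player loses 10 − 8 = 2 by deviating; the column player loses 11 − 8 = 3. Product = 2·3 = 6.
6 > 3, so both Y is risk-dominant. The column player's payoff there is 11.

11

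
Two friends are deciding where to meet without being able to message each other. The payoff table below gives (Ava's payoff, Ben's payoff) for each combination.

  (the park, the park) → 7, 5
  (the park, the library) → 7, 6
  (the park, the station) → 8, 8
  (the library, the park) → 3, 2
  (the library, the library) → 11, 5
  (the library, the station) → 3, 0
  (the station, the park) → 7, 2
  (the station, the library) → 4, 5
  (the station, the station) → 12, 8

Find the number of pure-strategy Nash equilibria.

Both the library: Ava gets 11 (best alternative 7); Ben gets 5 (best alternative 2). Neither deviates — NE.
Both the station: Ava gets 12 (best alternative 8); Ben gets 8 (best alternative 5). Neither deviates — NE.
Both the park is not a NE: Ben would switch to the station (8 > 5).
No other cell survives both best-response checks, so there are 2 pure NE.

2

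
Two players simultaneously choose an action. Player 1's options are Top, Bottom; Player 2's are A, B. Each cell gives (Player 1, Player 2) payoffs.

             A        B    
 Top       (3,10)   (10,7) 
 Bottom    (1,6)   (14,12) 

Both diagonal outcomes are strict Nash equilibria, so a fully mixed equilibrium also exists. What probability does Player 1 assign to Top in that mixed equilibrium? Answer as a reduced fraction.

2/3

Player 1's mix p on Top must make Player 2 indifferent between A and B.
Player 2's payoff from A: 10p + 6(1−p). From B: 7p + 12(1−p).
Set equal: 3p = 6(1−p) → p = 6/9 = 2/3.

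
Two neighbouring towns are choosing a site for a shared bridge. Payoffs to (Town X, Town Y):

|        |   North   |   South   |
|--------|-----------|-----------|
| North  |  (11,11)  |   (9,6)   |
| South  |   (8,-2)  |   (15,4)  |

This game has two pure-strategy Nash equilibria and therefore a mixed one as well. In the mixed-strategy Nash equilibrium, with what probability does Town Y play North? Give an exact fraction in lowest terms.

Town Y's mix q on North must make Town X indifferent between North and South.
Town X's payoff from North: 11q + 9(1−q). From South: 8q + 15(1−q).
Set equal: 3q = 6(1−q) → q = 6/9 = 2/3.

2/3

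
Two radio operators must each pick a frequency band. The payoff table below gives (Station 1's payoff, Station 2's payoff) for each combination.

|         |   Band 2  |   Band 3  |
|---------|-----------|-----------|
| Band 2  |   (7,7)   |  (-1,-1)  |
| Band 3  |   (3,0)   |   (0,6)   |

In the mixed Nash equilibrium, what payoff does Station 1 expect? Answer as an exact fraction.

Station 2 mixes with probability q on Band 2, chosen so Station 1 is indifferent: 7q + (-1)(1−q) = 3q + 0(1−q) gives q = 1/5.
Station 1's expected payoff (from either row, since indifferent) is 7·1/5 + (-1)·4/5 = 3/5.

3/5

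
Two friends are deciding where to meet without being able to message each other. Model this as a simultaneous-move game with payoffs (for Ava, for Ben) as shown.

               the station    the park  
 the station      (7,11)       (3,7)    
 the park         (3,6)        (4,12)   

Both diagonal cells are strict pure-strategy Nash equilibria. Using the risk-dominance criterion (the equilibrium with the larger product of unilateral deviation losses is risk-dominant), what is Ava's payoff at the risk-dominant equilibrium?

At both the station: Ava loses 7 − 3 = 4 by deviating; Ben loses 11 − 7 = 4. Product = 4·4 = 16.
At both the park: Ava loses 4 − 3 = 1 by deviating; Ben loses 12 − 6 = 6. Product = 1·6 = 6.
16 > 6, so both the station is risk-dominant. Ava's payoff there is 7.

7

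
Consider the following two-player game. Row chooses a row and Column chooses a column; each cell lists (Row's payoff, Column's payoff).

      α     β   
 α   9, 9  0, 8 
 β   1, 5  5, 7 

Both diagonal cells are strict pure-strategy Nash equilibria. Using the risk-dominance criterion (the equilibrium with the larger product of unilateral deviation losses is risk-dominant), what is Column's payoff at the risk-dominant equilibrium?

7

At both α: Row loses 9 − 1 = 8 by deviating; Column loses 9 − 8 = 1. Product = 8·1 = 8.
At both β: Row loses 5 − 0 = 5 by deviating; Column loses 7 − 5 = 2. Product = 5·2 = 10.
10 > 8, so both β is risk-dominant. Column's payoff there is 7.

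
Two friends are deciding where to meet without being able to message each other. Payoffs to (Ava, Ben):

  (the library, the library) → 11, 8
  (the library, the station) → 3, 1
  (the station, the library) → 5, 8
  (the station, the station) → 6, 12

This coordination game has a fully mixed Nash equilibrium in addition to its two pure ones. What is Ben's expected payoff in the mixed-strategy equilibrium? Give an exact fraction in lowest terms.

Ava mixes with probability p on the library, chosen so Ben is indifferent: 8p + 8(1−p) = 1p + 12(1−p) gives p = 4/11.
Ben's expected payoff is 8·4/11 + 8·7/11 = 8.

8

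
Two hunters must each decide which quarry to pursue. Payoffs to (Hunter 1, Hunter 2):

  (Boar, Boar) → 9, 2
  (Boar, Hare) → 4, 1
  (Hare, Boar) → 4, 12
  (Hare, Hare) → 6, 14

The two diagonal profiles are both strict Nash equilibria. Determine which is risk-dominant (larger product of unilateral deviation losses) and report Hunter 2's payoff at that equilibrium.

At both Boar: Hunter 1 loses 9 − 4 = 5 by deviating; Hunter 2 loses 2 − 1 = 1. Product = 5·1 = 5.
At both Hare: Hunter 1 loses 6 − 4 = 2 by deviating; Hunter 2 loses 14 − 12 = 2. Product = 2·2 = 4.
5 > 4, so both Boar is risk-dominant. Hunter 2's payoff there is 2.

2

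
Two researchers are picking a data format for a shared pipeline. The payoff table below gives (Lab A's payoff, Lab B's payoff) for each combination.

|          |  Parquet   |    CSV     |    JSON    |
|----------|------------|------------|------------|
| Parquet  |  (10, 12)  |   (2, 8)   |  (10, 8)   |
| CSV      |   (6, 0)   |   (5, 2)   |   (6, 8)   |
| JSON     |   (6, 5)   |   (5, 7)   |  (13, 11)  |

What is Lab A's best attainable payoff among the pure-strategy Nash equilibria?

Both Parquet is a pure NE (Lab A: 10 ≥ 6; Lab B: 12 ≥ 8). Lab A gets 10.
Both JSON is a pure NE (Lab A: 13 ≥ 10; Lab B: 11 ≥ 7). Lab A gets 13.
Every other cell has a profitable deviation for at least one player. Highest of {10, 13} is 13.

13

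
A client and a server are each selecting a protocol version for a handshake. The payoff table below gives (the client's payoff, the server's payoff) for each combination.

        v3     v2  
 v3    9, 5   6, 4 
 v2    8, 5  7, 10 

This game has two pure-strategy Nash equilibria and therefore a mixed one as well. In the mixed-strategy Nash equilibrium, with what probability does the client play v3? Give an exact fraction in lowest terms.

5/6

The client's mix p on v3 must make the server indifferent between v3 and v2.
The server's payoff from v3: 5p + 5(1−p). From v2: 4p + 10(1−p).
Set equal: 1p = 5(1−p) → p = 5/6.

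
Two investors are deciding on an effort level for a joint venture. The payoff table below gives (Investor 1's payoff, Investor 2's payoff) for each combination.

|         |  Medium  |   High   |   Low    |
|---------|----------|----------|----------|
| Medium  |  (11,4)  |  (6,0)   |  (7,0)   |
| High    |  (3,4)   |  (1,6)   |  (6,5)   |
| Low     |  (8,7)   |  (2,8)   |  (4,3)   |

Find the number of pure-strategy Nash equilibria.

1

Both Medium: Investor 1 gets 11 (best alternative 8); Investor 2 gets 4 (best alternative 0). Neither deviates — NE.
Both Low is not a NE: Investor 1 would switch to Medium (7 > 4).
No other cell survives both best-response checks, so there is 1 pure NE.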